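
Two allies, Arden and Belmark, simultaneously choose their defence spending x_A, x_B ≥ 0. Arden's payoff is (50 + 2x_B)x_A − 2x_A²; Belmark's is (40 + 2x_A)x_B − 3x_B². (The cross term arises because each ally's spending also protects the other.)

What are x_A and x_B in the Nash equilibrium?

19, 13

Expanding Arden's payoff: 50x_A + 2x_Bx_A − 2x_A².
∂π/∂x_A = 50 + 2x_B − 4x_A = 0, so x_A = 12.5 + 0.5x_B.
Likewise for Belmark: x_B = 20/3 + (1/3)x_A.
Plugging x_B into Arden's best response: x_A = 12.5 + 0.5(20/3 + (1/3)x_A) ⇒ (5/6)x_A = 95/6, so x_A = 19.
Then x_B = 20/3 + (1/3)·19 = 13.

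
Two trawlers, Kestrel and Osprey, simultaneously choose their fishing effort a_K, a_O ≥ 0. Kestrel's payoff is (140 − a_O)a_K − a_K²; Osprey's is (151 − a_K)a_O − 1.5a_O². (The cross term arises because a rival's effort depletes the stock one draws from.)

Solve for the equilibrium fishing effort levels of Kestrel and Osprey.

53.8, 32.4

Expanding Kestrel's payoff: 140a_K − a_Oa_K − a_K².
∂π/∂a_K = 140 − a_O − 2a_K = 0, so a_K = 70 − 0.5a_O.
Likewise for Osprey: a_O = 151/3 − (1/3)a_K.
Substituting the second reaction function into the first: a_K = 70 − 0.5(151/3 − (1/3)a_K), which gives (5/6)a_K = 269/6 ⇒ a_K = 53.8.
Then a_O = 151/3 − (1/3)·53.8 = 32.4.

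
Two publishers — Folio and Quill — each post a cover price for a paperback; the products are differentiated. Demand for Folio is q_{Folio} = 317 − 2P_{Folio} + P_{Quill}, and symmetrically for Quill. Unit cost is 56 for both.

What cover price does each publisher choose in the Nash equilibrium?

143

Folio's profit: π = (P_{Folio} − 56)(317 − 2P_{Folio} + P_{Quill}).
∂π/∂P_{Folio} = 429 − 4P_{Folio} + P_{Quill} = 0 ⇒ P_{Folio} = 107.25 + 0.25P_{Quill}.
Setting P_{Folio} = P_{Quill} in the reaction function: P_{Folio} = 107.25 + 0.25P_{Folio}, so P_{Folio} = 107.25 / 0.75 = 143.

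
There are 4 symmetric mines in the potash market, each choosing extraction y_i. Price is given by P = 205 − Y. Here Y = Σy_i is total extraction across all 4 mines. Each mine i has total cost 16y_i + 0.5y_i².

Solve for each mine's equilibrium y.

31.5

A representative mine's profit is π_i = y_i(205 − Y) − 16y_i − 0.5y_i², with Y = y_i + Σ_{j≠i} y_j.
First-order condition: 189 − 3y_i − Σ_{j≠i} y_j = 0.
With identical mines, set every y_j = y: then 189 − 3y − 3y = 0, i.e. y = 189/6 = 31.5.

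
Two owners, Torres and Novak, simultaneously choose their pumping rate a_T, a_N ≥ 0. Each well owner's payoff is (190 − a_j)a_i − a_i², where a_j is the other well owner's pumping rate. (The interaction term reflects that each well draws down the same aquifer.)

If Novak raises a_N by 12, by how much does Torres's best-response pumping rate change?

Torres's payoff is (190 − a_N)a_T − a_T².
∂π/∂a_T = 190 − a_N − 2a_T = 0, so a_T = 95 − 0.5a_N.
The reaction-function slope is −0.5, so a 12-unit rise in a_N moves a_T by −0.5 × 12 = −6. Torres's best response falls — the actions are strategic substitutes.

-6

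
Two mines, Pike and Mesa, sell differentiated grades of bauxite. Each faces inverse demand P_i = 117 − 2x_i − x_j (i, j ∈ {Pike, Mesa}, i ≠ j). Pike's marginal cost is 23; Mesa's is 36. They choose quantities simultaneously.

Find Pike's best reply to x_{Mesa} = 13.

Mine Pike's profit: π = x_{Pike}(117 − 2x_{Pike} − x_{Mesa}) − 23x_{Pike}.
∂π/∂x_{Pike} = 94 − 4x_{Pike} − x_{Mesa} = 0 ⇒ x_{Pike} = 23.5 − 0.25x_{Mesa}.
At x_{Mesa} = 13: x_{Pike} = 23.5 − 0.25·13 = 20.25.

20.25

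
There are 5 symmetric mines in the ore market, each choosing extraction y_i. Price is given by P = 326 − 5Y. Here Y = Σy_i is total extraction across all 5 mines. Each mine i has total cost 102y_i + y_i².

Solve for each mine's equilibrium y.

7

A representative mine's profit is π_i = y_i(326 − 5Y) − 102y_i − y_i², with Y = y_i + Σ_{j≠i} y_j.
First-order condition: 224 − 12y_i − 5Σ_{j≠i} y_j = 0.
In a symmetric equilibrium every mine chooses the same y, so Σ_{j≠i} y_j = 4y. The condition becomes 224 − 32y = 0, giving y = 224/32 = 7.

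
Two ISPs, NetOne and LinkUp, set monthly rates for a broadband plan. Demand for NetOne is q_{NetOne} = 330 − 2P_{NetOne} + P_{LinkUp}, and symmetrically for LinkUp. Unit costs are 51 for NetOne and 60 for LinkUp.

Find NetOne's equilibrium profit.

17747.28

NetOne's profit: π = (P_{NetOne} − 51)(330 − 2P_{NetOne} + P_{LinkUp}).
∂π/∂P_{NetOne} = 432 − 4P_{NetOne} + P_{LinkUp} = 0 ⇒ P_{NetOne} = 108 + 0.25P_{LinkUp}.
Similarly P_{LinkUp} = 112.5 + 0.25P_{NetOne}.
Solving the two reaction functions simultaneously: (1 − (0.25)(0.25))P_{NetOne} = 108 + 0.25·112.5, so 0.9375P_{NetOne} = 136.125 and P_{NetOne} = 145.2.
Then P_{LinkUp} = 112.5 + 0.25·145.2 = 148.8.
q_{NetOne} = 330 − 2·145.2 + 148.8 = 188.4.
Profit = (145.2 − 51)·188.4 = 17747.28.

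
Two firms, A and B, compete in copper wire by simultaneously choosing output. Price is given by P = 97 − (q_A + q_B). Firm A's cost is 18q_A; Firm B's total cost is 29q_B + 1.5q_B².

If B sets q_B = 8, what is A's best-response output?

Firm A's profit: π = q_A(97 − (q_A + q_B)) − 18q_A.
∂π/∂q_A = 79 − 2q_A − q_B = 0, so q_A = 39.5 − 0.5q_B.
At q_B = 8: q_A = 39.5 − 0.5·8 = 35.5.

35.5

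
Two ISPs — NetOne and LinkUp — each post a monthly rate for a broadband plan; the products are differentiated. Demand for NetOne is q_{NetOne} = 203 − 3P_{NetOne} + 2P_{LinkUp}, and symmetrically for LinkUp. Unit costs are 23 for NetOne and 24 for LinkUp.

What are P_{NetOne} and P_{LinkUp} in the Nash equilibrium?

68.1875, 68.5625

NetOne's profit: π = (P_{NetOne} − 23)(203 − 3P_{NetOne} + 2P_{LinkUp}).
∂π/∂P_{NetOne} = 272 − 6P_{NetOne} + 2P_{LinkUp} = 0 ⇒ P_{NetOne} = 136/3 + (1/3)P_{LinkUp}.
Similarly P_{LinkUp} = 275/6 + (1/3)P_{NetOne}.
Plugging P_{LinkUp} into NetOne's best response: P_{NetOne} = 136/3 + (1/3)(275/6 + (1/3)P_{NetOne}) ⇒ (8/9)P_{NetOne} = 1091/18, so P_{NetOne} = 68.1875.
Then P_{LinkUp} = 275/6 + (1/3)·68.1875 = 68.5625.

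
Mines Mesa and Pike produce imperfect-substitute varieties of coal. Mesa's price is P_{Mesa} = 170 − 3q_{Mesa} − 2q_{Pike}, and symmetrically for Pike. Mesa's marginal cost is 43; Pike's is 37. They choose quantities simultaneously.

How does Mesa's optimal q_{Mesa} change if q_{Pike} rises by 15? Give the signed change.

Mine Mesa's profit: π = q_{Mesa}(170 − 3q_{Mesa} − 2q_{Pike}) − 43q_{Mesa}.
∂π/∂q_{Mesa} = 127 − 6q_{Mesa} − 2q_{Pike} = 0 ⇒ q_{Mesa} = 127/6 − (1/3)q_{Pike}.
The reaction-function slope is −1/3, so a 15-unit rise in q_{Pike} moves q_{Mesa} by −1/3 × 15 = −5. Mesa's best response falls — the actions are strategic substitutes.

-5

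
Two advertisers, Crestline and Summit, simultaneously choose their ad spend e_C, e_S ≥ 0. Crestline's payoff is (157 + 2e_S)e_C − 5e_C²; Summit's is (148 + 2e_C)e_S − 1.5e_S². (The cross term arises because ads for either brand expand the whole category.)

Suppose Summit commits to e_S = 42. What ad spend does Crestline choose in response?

24.1

Expanding Crestline's payoff: 157e_C + 2e_Se_C − 5e_C².
∂π/∂e_C = 157 + 2e_S − 10e_C = 0, so e_C = 15.7 + 0.2e_S.
At e_S = 42: e_C = 15.7 + 0.2·42 = 24.1.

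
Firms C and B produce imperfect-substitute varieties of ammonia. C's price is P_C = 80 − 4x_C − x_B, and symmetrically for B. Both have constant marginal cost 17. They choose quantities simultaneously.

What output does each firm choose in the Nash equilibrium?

Firm C's profit: π = x_C(80 − 4x_C − x_B) − 17x_C.
∂π/∂x_C = 63 − 8x_C − x_B = 0 ⇒ x_C = 7.875 − 0.125x_B.
The game is symmetric, so in equilibrium x_B = x_C: the reaction function gives 1.125x_C = 7.875, hence x_C = 7.

7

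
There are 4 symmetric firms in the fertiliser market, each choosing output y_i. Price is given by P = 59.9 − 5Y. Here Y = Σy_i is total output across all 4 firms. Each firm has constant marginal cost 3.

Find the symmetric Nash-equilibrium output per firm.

2.276

A representative firm's profit is π_i = y_i(59.9 − 5Y) − 3y_i, with Y = y_i + Σ_{j≠i} y_j.
First-order condition: 56.9 − 10y_i − 5Σ_{j≠i} y_j = 0.
With identical firms, set every y_j = y: then 56.9 − 10y − 15y = 0, i.e. y = 56.9/25 = 2.276.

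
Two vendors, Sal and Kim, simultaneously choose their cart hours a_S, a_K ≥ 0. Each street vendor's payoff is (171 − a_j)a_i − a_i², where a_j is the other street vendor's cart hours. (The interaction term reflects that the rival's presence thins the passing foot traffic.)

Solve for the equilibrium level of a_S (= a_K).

57

Sal's payoff is (171 − a_K)a_S − a_S².
∂π/∂a_S = 171 − a_K − 2a_S = 0, so a_S = 85.5 − 0.5a_K.
The game is symmetric, so in equilibrium a_K = a_S: the reaction function gives 1.5a_S = 85.5, hence a_S = 57.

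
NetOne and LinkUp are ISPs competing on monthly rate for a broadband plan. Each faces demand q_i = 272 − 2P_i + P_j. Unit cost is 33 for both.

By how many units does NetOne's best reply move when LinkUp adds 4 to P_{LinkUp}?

1

NetOne's profit: π = (P_{NetOne} − 33)(272 − 2P_{NetOne} + P_{LinkUp}).
∂π/∂P_{NetOne} = 338 − 4P_{NetOne} + P_{LinkUp} = 0 ⇒ P_{NetOne} = 84.5 + 0.25P_{LinkUp}.
The reaction-function slope is 0.25, so a 4-unit rise in P_{LinkUp} moves P_{NetOne} by 0.25 × 4 = 1. NetOne's best response rises — the actions are strategic complements.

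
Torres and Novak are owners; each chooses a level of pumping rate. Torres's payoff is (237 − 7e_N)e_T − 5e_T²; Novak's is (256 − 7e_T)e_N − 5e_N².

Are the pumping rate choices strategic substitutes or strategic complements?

Expanding Torres's payoff: 237e_T − 7e_Ne_T − 5e_T².
∂π/∂e_T = 237 − 7e_N − 10e_T = 0, so e_T = 23.7 − 0.7e_N.
The best-response slope de_T/de_N = −0.7 < 0: the reaction function is downward-sloping, so the choices are strategic substitutes.

strategic substitutes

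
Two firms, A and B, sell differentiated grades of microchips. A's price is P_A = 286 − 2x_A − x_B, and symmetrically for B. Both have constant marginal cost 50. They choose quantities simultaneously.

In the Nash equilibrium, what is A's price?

Firm A's profit: π = x_A(286 − 2x_A − x_B) − 50x_A.
∂π/∂x_A = 236 − 4x_A − x_B = 0 ⇒ x_A = 59 − 0.25x_B.
The game is symmetric, so in equilibrium x_B = x_A: the reaction function gives 1.25x_A = 59, hence x_A = 47.2.
P_A = 286 − 2·47.2 − 47.2 = 144.4.

144.4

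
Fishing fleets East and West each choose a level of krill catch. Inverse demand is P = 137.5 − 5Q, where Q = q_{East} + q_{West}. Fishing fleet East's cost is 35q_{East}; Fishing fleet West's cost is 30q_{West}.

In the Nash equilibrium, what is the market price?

67.5

Fishing fleet East's profit: π = q_{East}(137.5 − 5(q_{East} + q_{West})) − 35q_{East}.
∂π/∂q_{East} = 102.5 − 10q_{East} − 5q_{West} = 0, so q_{East} = 10.25 − 0.5q_{West}.
By the same steps for West: q_{West} = 10.75 − 0.5q_{East}.
Solving the two reaction functions simultaneously: (1 − (−0.5)(−0.5))q_{East} = 10.25 − 0.5·10.75, so 0.75q_{East} = 4.875 and q_{East} = 6.5.
Then q_{West} = 10.75 − 0.5·6.5 = 7.5.
Equilibrium price: P = 137.5 − 5·14 = 67.5.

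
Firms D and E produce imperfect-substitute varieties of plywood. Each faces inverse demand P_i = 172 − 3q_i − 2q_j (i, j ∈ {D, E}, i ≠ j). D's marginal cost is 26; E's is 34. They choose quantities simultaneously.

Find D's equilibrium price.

Firm D's profit: π = q_D(172 − 3q_D − 2q_E) − 26q_D.
∂π/∂q_D = 146 − 6q_D − 2q_E = 0 ⇒ q_D = 73/3 − (1/3)q_E.
Similarly q_E = 23 − (1/3)q_D.
Plugging q_E into D's best response: q_D = 73/3 − (1/3)(23 − (1/3)q_D) ⇒ (8/9)q_D = 50/3, so q_D = 18.75.
Then q_E = 23 − (1/3)·18.75 = 16.75.
P_D = 172 − 3·18.75 − 2·16.75 = 82.25.

82.25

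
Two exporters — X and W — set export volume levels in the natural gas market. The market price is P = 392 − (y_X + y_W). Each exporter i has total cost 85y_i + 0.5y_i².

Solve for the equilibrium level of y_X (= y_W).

76.75

Exporter X's profit: π = y_X(392 − (y_X + y_W)) − 85y_X − 0.5y_X².
∂π/∂y_X = 307 − 3y_X − y_W = 0, so y_X = 307/3 − (1/3)y_W.
Setting y_X = y_W in the reaction function: y_X = 307/3 − (1/3)y_X, so y_X = (307/3) / (4/3) = 76.75.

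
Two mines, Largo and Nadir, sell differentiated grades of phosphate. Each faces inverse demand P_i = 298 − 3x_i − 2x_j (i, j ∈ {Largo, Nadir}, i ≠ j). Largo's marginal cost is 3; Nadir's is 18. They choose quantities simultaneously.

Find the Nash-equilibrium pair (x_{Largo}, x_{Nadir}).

37.8125, 34.0625

Mine Largo's profit: π = x_{Largo}(298 − 3x_{Largo} − 2x_{Nadir}) − 3x_{Largo}.
∂π/∂x_{Largo} = 295 − 6x_{Largo} − 2x_{Nadir} = 0 ⇒ x_{Largo} = 295/6 − (1/3)x_{Nadir}.
Similarly x_{Nadir} = 140/3 − (1/3)x_{Largo}.
Plugging x_{Nadir} into Largo's best response: x_{Largo} = 295/6 − (1/3)(140/3 − (1/3)x_{Largo}) ⇒ (8/9)x_{Largo} = 605/18, so x_{Largo} = 37.8125.
Then x_{Nadir} = 140/3 − (1/3)·37.8125 = 34.0625.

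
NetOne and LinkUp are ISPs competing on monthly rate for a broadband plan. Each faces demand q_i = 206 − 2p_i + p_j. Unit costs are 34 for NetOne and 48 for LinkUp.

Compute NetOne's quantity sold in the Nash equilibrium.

118.4

NetOne's profit: π = (p_{NetOne} − 34)(206 − 2p_{NetOne} + p_{LinkUp}).
∂π/∂p_{NetOne} = 274 − 4p_{NetOne} + p_{LinkUp} = 0 ⇒ p_{NetOne} = 68.5 + 0.25p_{LinkUp}.
Similarly p_{LinkUp} = 75.5 + 0.25p_{NetOne}.
Substituting the second reaction function into the first: p_{NetOne} = 68.5 + 0.25(75.5 + 0.25p_{NetOne}), which gives 0.9375p_{NetOne} = 87.375 ⇒ p_{NetOne} = 93.2.
Then p_{LinkUp} = 75.5 + 0.25·93.2 = 98.8.
q_{NetOne} = 206 − 2·93.2 + 98.8 = 118.4.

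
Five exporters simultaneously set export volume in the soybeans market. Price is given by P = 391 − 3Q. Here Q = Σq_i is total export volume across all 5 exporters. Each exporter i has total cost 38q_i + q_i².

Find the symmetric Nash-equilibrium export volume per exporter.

17.65

A representative exporter's profit is π_i = q_i(391 − 3Q) − 38q_i − q_i², with Q = q_i + Σ_{j≠i} q_j.
First-order condition: 353 − 8q_i − 3Σ_{j≠i} q_j = 0.
In a symmetric equilibrium every exporter chooses the same q, so Σ_{j≠i} q_j = 4q. The condition becomes 353 − 20q = 0, giving q = 353/20 = 17.65.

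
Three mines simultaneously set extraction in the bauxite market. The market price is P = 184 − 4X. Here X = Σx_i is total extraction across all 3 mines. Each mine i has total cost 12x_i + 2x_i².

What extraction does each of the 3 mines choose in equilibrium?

8.6

A representative mine's profit is π_i = x_i(184 − 4X) − 12x_i − 2x_i², with X = x_i + Σ_{j≠i} x_j.
First-order condition: 172 − 12x_i − 4Σ_{j≠i} x_j = 0.
Imposing symmetry (x_j = x for all j) turns Σ_{j≠i} x_j into 2x, so 172 = 20x and x = 8.6.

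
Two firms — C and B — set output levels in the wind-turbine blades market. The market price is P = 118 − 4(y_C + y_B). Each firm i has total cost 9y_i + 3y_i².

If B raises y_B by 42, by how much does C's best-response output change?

-12

Firm C's profit: π = y_C(118 − 4(y_C + y_B)) − 9y_C − 3y_C².
∂π/∂y_C = 109 − 14y_C − 4y_B = 0, so y_C = 109/14 − (2/7)y_B.
The reaction-function slope is −2/7, so a 42-unit rise in y_B moves y_C by −2/7 × 42 = −12. C's best response falls — the actions are strategic substitutes.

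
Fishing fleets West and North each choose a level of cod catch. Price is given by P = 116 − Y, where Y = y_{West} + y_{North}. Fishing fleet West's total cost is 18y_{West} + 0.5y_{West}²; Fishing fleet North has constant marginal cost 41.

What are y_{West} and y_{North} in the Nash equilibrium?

24.2, 25.4

Fishing fleet West's profit: π = y_{West}(116 − (y_{West} + y_{North})) − 18y_{West} − 0.5y_{West}².
∂π/∂y_{West} = 98 − 3y_{West} − y_{North} = 0, so y_{West} = 98/3 − (1/3)y_{North}.
For North: ∂π/∂y_{North} = 75 − 2y_{North} − y_{West} = 0 ⇒ y_{North} = 37.5 − 0.5y_{West}.
Plugging y_{North} into West's best response: y_{West} = 98/3 − (1/3)(37.5 − 0.5y_{West}) ⇒ (5/6)y_{West} = 121/6, so y_{West} = 24.2.
Then y_{North} = 37.5 − 0.5·24.2 = 25.4.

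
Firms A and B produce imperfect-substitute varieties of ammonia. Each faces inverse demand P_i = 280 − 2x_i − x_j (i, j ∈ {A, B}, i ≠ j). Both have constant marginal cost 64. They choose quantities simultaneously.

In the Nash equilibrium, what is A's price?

Firm A's profit: π = x_A(280 − 2x_A − x_B) − 64x_A.
∂π/∂x_A = 216 − 4x_A − x_B = 0 ⇒ x_A = 54 − 0.25x_B.
The game is symmetric, so in equilibrium x_B = x_A: the reaction function gives 1.25x_A = 54, hence x_A = 43.2.
P_A = 280 − 2·43.2 − 43.2 = 150.4.

150.4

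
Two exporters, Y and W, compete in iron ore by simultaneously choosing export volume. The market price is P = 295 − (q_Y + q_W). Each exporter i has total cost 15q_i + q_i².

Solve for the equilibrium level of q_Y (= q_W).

56

Exporter Y's profit: π = q_Y(295 − (q_Y + q_W)) − 15q_Y − q_Y².
∂π/∂q_Y = 280 − 4q_Y − q_W = 0, so q_Y = 70 − 0.25q_W.
The game is symmetric, so in equilibrium q_W = q_Y: the reaction function gives 1.25q_Y = 70, hence q_Y = 56.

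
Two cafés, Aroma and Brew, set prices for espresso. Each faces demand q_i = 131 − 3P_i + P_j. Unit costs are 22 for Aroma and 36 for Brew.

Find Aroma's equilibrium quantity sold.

55.8

Aroma's profit: π = (P_{Aroma} − 22)(131 − 3P_{Aroma} + P_{Brew}).
∂π/∂P_{Aroma} = 197 − 6P_{Aroma} + P_{Brew} = 0 ⇒ P_{Aroma} = 197/6 + (1/6)P_{Brew}.
Similarly P_{Brew} = 239/6 + (1/6)P_{Aroma}.
Solving the two reaction functions simultaneously: (1 − (1/6)(1/6))P_{Aroma} = 197/6 + (1/6)·(239/6), so (35/36)P_{Aroma} = 1421/36 and P_{Aroma} = 40.6.
Then P_{Brew} = 239/6 + (1/6)·40.6 = 46.6.
q_{Aroma} = 131 − 3·40.6 + 46.6 = 55.8.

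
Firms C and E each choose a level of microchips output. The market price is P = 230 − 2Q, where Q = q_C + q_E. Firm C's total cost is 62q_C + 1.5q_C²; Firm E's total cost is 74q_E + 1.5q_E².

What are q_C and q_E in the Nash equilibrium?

Firm C's profit: π = q_C(230 − 2(q_C + q_E)) − 62q_C − 1.5q_C².
∂π/∂q_C = 168 − 7q_C − 2q_E = 0, so q_C = 24 − (2/7)q_E.
By the same steps for E: q_E = 156/7 − (2/7)q_C.
Plugging q_E into C's best response: q_C = 24 − (2/7)(156/7 − (2/7)q_C) ⇒ (45/49)q_C = 864/49, so q_C = 19.2.
Then q_E = 156/7 − (2/7)·19.2 = 16.8.

19.2, 16.8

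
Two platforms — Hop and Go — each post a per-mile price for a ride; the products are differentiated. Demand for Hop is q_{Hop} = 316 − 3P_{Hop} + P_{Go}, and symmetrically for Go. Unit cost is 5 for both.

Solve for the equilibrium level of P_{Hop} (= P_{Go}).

66.2

Hop's profit: π = (P_{Hop} − 5)(316 − 3P_{Hop} + P_{Go}).
∂π/∂P_{Hop} = 331 − 6P_{Hop} + P_{Go} = 0 ⇒ P_{Hop} = 331/6 + (1/6)P_{Go}.
Setting P_{Hop} = P_{Go} in the reaction function: P_{Hop} = 331/6 + (1/6)P_{Hop}, so P_{Hop} = (331/6) / (5/6) = 66.2.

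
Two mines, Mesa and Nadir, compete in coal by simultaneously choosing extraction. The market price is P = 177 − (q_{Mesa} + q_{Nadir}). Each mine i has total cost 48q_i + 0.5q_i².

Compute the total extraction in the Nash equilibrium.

Mine Mesa's profit: π = q_{Mesa}(177 − (q_{Mesa} + q_{Nadir})) − 48q_{Mesa} − 0.5q_{Mesa}².
∂π/∂q_{Mesa} = 129 − 3q_{Mesa} − q_{Nadir} = 0, so q_{Mesa} = 43 − (1/3)q_{Nadir}.
The game is symmetric, so in equilibrium q_{Nadir} = q_{Mesa}: the reaction function gives (4/3)q_{Mesa} = 43, hence q_{Mesa} = 32.25.
Total extraction: 32.25 + 32.25 = 64.5.

64.5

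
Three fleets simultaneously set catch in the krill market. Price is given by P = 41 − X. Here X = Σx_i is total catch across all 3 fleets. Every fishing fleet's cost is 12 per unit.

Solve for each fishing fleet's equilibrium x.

7.25

A representative fishing fleet's profit is π_i = x_i(41 − X) − 12x_i, with X = x_i + Σ_{j≠i} x_j.
First-order condition: 29 − 2x_i − Σ_{j≠i} x_j = 0.
In a symmetric equilibrium every fishing fleet chooses the same x, so Σ_{j≠i} x_j = 2x. The condition becomes 29 − 4x = 0, giving x = 29/4 = 7.25.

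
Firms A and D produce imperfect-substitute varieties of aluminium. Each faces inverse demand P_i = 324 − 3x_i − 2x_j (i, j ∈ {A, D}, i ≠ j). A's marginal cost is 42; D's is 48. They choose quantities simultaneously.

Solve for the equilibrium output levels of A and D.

Firm A's profit: π = x_A(324 − 3x_A − 2x_D) − 42x_A.
∂π/∂x_A = 282 − 6x_A − 2x_D = 0 ⇒ x_A = 47 − (1/3)x_D.
Similarly x_D = 46 − (1/3)x_A.
Substituting the second reaction function into the first: x_A = 47 − (1/3)(46 − (1/3)x_A), which gives (8/9)x_A = 95/3 ⇒ x_A = 35.625.
Then x_D = 46 − (1/3)·35.625 = 34.125.

35.625, 34.125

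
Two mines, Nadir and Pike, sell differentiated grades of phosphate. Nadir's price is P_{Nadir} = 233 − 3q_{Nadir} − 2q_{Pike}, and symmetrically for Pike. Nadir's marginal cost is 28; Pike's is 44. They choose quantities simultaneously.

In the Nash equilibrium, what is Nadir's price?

107.875

Mine Nadir's profit: π = q_{Nadir}(233 − 3q_{Nadir} − 2q_{Pike}) − 28q_{Nadir}.
∂π/∂q_{Nadir} = 205 − 6q_{Nadir} − 2q_{Pike} = 0 ⇒ q_{Nadir} = 205/6 − (1/3)q_{Pike}.
Similarly q_{Pike} = 31.5 − (1/3)q_{Nadir}.
Substituting the second reaction function into the first: q_{Nadir} = 205/6 − (1/3)(31.5 − (1/3)q_{Nadir}), which gives (8/9)q_{Nadir} = 71/3 ⇒ q_{Nadir} = 26.625.
Then q_{Pike} = 31.5 − (1/3)·26.625 = 22.625.
P_{Nadir} = 233 − 3·26.625 − 2·22.625 = 107.875.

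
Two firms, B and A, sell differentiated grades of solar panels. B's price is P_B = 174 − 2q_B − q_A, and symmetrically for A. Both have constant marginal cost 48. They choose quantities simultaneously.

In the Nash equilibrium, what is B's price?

Firm B's profit: π = q_B(174 − 2q_B − q_A) − 48q_B.
∂π/∂q_B = 126 − 4q_B − q_A = 0 ⇒ q_B = 31.5 − 0.25q_A.
By symmetry q_A = q_B; substituting into the reaction function, 1.25q_B = 31.5 and q_B = 25.2.
P_B = 174 − 2·25.2 − 25.2 = 98.4.

98.4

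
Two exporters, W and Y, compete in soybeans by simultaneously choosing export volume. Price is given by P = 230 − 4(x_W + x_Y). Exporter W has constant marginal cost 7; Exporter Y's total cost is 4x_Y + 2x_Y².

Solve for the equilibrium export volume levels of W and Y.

Exporter W's profit: π = x_W(230 − 4(x_W + x_Y)) − 7x_W.
∂π/∂x_W = 223 − 8x_W − 4x_Y = 0, so x_W = 27.875 − 0.5x_Y.
For Y: ∂π/∂x_Y = 226 − 12x_Y − 4x_W = 0 ⇒ x_Y = 113/6 − (1/3)x_W.
Substituting the second reaction function into the first: x_W = 27.875 − 0.5(113/6 − (1/3)x_W), which gives (5/6)x_W = 443/24 ⇒ x_W = 22.15.
Then x_Y = 113/6 − (1/3)·22.15 = 11.45.

22.15, 11.45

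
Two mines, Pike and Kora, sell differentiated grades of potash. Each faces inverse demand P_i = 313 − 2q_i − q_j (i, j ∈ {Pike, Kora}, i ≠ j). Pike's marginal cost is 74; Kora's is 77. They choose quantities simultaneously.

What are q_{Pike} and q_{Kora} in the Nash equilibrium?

Mine Pike's profit: π = q_{Pike}(313 − 2q_{Pike} − q_{Kora}) − 74q_{Pike}.
∂π/∂q_{Pike} = 239 − 4q_{Pike} − q_{Kora} = 0 ⇒ q_{Pike} = 59.75 − 0.25q_{Kora}.
Similarly q_{Kora} = 59 − 0.25q_{Pike}.
Substituting the second reaction function into the first: q_{Pike} = 59.75 − 0.25(59 − 0.25q_{Pike}), which gives 0.9375q_{Pike} = 45 ⇒ q_{Pike} = 48.
Then q_{Kora} = 59 − 0.25·48 = 47.

48, 47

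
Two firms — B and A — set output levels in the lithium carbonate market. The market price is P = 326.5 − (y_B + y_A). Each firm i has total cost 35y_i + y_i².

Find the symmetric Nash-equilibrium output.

Firm B's profit: π = y_B(326.5 − (y_B + y_A)) − 35y_B − y_B².
∂π/∂y_B = 291.5 − 4y_B − y_A = 0, so y_B = 72.875 − 0.25y_A.
The game is symmetric, so in equilibrium y_A = y_B: the reaction function gives 1.25y_B = 72.875, hence y_B = 58.3.

58.3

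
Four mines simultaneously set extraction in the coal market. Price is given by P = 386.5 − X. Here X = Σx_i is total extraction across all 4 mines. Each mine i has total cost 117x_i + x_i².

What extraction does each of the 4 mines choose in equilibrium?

A representative mine's profit is π_i = x_i(386.5 − X) − 117x_i − x_i², with X = x_i + Σ_{j≠i} x_j.
First-order condition: 269.5 − 4x_i − Σ_{j≠i} x_j = 0.
Imposing symmetry (x_j = x for all j) turns Σ_{j≠i} x_j into 3x, so 269.5 = 7x and x = 38.5.

38.5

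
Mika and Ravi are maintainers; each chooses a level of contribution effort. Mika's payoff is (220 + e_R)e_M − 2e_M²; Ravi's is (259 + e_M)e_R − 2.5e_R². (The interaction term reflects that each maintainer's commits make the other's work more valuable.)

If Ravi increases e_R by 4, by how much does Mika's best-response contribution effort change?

Expanding Mika's payoff: 220e_M + e_Re_M − 2e_M².
∂π/∂e_M = 220 + e_R − 4e_M = 0, so e_M = 55 + 0.25e_R.
The reaction-function slope is 0.25, so a 4-unit rise in e_R moves e_M by 0.25 × 4 = 1. Mika's best response rises — the actions are strategic complements.

1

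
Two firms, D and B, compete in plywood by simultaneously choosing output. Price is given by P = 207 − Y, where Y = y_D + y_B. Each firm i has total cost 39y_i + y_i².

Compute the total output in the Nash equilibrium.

67.2

Firm D's profit: π = y_D(207 − (y_D + y_B)) − 39y_D − y_D².
∂π/∂y_D = 168 − 4y_D − y_B = 0, so y_D = 42 − 0.25y_B.
Setting y_D = y_B in the reaction function: y_D = 42 − 0.25y_D, so y_D = 42 / 1.25 = 33.6.
Total output: 33.6 + 33.6 = 67.2.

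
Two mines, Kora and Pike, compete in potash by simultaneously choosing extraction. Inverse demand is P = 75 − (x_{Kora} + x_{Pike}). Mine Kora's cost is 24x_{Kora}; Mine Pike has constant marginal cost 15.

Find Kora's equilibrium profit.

196

Mine Kora's profit: π = x_{Kora}(75 − (x_{Kora} + x_{Pike})) − 24x_{Kora}.
∂π/∂x_{Kora} = 51 − 2x_{Kora} − x_{Pike} = 0, so x_{Kora} = 25.5 − 0.5x_{Pike}.
By the same steps for Pike: x_{Pike} = 30 − 0.5x_{Kora}.
Substituting the second reaction function into the first: x_{Kora} = 25.5 − 0.5(30 − 0.5x_{Kora}), which gives 0.75x_{Kora} = 10.5 ⇒ x_{Kora} = 14.
Then x_{Pike} = 30 − 0.5·14 = 23.
Price P = 75 − 37 = 38.
Kora's profit: (38 − 24)·14 = 196.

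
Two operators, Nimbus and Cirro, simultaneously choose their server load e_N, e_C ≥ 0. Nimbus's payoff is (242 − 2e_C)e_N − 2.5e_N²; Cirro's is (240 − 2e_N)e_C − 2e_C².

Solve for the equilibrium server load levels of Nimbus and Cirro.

30.5, 44.75

Expanding Nimbus's payoff: 242e_N − 2e_Ce_N − 2.5e_N².
∂π/∂e_N = 242 − 2e_C − 5e_N = 0, so e_N = 48.4 − 0.4e_C.
Likewise for Cirro: e_C = 60 − 0.5e_N.
Plugging e_C into Nimbus's best response: e_N = 48.4 − 0.4(60 − 0.5e_N) ⇒ 0.8e_N = 24.4, so e_N = 30.5.
Then e_C = 60 − 0.5·30.5 = 44.75.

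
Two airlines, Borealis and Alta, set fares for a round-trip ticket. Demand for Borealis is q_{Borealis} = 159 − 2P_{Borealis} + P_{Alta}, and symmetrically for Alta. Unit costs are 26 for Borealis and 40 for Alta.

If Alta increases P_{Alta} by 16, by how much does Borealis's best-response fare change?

4

Borealis's profit: π = (P_{Borealis} − 26)(159 − 2P_{Borealis} + P_{Alta}).
∂π/∂P_{Borealis} = 211 − 4P_{Borealis} + P_{Alta} = 0 ⇒ P_{Borealis} = 52.75 + 0.25P_{Alta}.
The reaction-function slope is 0.25, so a 16-unit rise in P_{Alta} moves P_{Borealis} by 0.25 × 16 = 4. Borealis's best response rises — the actions are strategic complements.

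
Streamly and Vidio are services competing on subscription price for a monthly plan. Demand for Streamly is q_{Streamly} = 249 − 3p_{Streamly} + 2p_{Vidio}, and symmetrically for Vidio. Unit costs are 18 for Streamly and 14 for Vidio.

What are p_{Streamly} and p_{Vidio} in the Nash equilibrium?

Streamly's profit: π = (p_{Streamly} − 18)(249 − 3p_{Streamly} + 2p_{Vidio}).
∂π/∂p_{Streamly} = 303 − 6p_{Streamly} + 2p_{Vidio} = 0 ⇒ p_{Streamly} = 50.5 + (1/3)p_{Vidio}.
Similarly p_{Vidio} = 48.5 + (1/3)p_{Streamly}.
Plugging p_{Vidio} into Streamly's best response: p_{Streamly} = 50.5 + (1/3)(48.5 + (1/3)p_{Streamly}) ⇒ (8/9)p_{Streamly} = 200/3, so p_{Streamly} = 75.
Then p_{Vidio} = 48.5 + (1/3)·75 = 73.5.

75, 73.5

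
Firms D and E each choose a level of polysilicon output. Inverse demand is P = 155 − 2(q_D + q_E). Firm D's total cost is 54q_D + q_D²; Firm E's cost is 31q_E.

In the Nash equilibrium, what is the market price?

85.2

Firm D's profit: π = q_D(155 − 2(q_D + q_E)) − 54q_D − q_D².
∂π/∂q_D = 101 − 6q_D − 2q_E = 0, so q_D = 101/6 − (1/3)q_E.
For E: ∂π/∂q_E = 124 − 4q_E − 2q_D = 0 ⇒ q_E = 31 − 0.5q_D.
Substituting the second reaction function into the first: q_D = 101/6 − (1/3)(31 − 0.5q_D), which gives (5/6)q_D = 6.5 ⇒ q_D = 7.8.
Then q_E = 31 − 0.5·7.8 = 27.1.
Equilibrium price: P = 155 − 2·34.9 = 85.2.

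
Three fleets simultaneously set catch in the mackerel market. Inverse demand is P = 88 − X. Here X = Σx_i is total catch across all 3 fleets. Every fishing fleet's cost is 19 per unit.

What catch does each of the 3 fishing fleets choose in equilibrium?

A representative fishing fleet's profit is π_i = x_i(88 − X) − 19x_i, with X = x_i + Σ_{j≠i} x_j.
First-order condition: 69 − 2x_i − Σ_{j≠i} x_j = 0.
Imposing symmetry (x_j = x for all j) turns Σ_{j≠i} x_j into 2x, so 69 = 4x and x = 17.25.

17.25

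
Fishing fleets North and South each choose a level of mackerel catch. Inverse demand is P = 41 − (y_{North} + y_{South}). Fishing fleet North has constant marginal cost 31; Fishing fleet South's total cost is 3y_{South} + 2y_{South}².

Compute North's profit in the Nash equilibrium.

Fishing fleet North's profit: π = y_{North}(41 − (y_{North} + y_{South})) − 31y_{North}.
∂π/∂y_{North} = 10 − 2y_{North} − y_{South} = 0, so y_{North} = 5 − 0.5y_{South}.
For South: ∂π/∂y_{South} = 38 − 6y_{South} − y_{North} = 0 ⇒ y_{South} = 19/3 − (1/6)y_{North}.
Substituting the second reaction function into the first: y_{North} = 5 − 0.5(19/3 − (1/6)y_{North}), which gives (11/12)y_{North} = 11/6 ⇒ y_{North} = 2.
Then y_{South} = 19/3 − (1/6)·2 = 6.
Price P = 41 − 8 = 33.
North's profit: (33 − 31)·2 = 4.

4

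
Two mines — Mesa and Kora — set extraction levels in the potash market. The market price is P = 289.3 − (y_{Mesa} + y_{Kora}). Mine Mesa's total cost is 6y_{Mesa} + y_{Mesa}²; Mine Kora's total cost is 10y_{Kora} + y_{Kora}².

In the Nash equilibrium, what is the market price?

176.78

Mine Mesa's profit: π = y_{Mesa}(289.3 − (y_{Mesa} + y_{Kora})) − 6y_{Mesa} − y_{Mesa}².
∂π/∂y_{Mesa} = 283.3 − 4y_{Mesa} − y_{Kora} = 0, so y_{Mesa} = 70.825 − 0.25y_{Kora}.
By the same steps for Kora: y_{Kora} = 69.825 − 0.25y_{Mesa}.
Solving the two reaction functions simultaneously: (1 − (−0.25)(−0.25))y_{Mesa} = 70.825 − 0.25·69.825, so 0.9375y_{Mesa} = 8539/160 and y_{Mesa} = 8539/150.
Then y_{Kora} = 69.825 − 0.25·(8539/150) = 8339/150.
Equilibrium price: P = 289.3 − 112.52 = 176.78.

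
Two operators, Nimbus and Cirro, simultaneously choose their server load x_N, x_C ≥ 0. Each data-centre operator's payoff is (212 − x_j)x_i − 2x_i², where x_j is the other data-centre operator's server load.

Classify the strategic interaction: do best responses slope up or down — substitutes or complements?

strategic substitutes

Nimbus's payoff is (212 − x_C)x_N − 2x_N².
∂π/∂x_N = 212 − x_C − 4x_N = 0, so x_N = 53 − 0.25x_C.
The best-response slope dx_N/dx_C = −0.25 < 0: the reaction function is downward-sloping, so the choices are strategic substitutes.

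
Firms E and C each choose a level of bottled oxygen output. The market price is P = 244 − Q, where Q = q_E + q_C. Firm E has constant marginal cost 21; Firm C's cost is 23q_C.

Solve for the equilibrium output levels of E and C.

Firm E's profit: π = q_E(244 − (q_E + q_C)) − 21q_E.
∂π/∂q_E = 223 − 2q_E − q_C = 0, so q_E = 111.5 − 0.5q_C.
By the same steps for C: q_C = 110.5 − 0.5q_E.
Substituting the second reaction function into the first: q_E = 111.5 − 0.5(110.5 − 0.5q_E), which gives 0.75q_E = 56.25 ⇒ q_E = 75.
Then q_C = 110.5 − 0.5·75 = 73.

75, 73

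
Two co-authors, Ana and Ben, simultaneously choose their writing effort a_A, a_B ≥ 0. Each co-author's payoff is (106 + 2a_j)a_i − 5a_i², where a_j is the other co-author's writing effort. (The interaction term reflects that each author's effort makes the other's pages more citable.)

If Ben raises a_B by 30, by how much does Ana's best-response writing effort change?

Ana's payoff is (106 + 2a_B)a_A − 5a_A².
∂π/∂a_A = 106 + 2a_B − 10a_A = 0, so a_A = 10.6 + 0.2a_B.
The reaction-function slope is 0.2, so a 30-unit rise in a_B moves a_A by 0.2 × 30 = 6. Ana's best response rises — the actions are strategic complements.

6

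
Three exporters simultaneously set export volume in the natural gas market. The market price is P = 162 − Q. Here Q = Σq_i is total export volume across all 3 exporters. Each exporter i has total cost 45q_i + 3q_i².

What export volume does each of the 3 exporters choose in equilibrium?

11.7

A representative exporter's profit is π_i = q_i(162 − Q) − 45q_i − 3q_i², with Q = q_i + Σ_{j≠i} q_j.
First-order condition: 117 − 8q_i − Σ_{j≠i} q_j = 0.
In a symmetric equilibrium every exporter chooses the same q, so Σ_{j≠i} q_j = 2q. The condition becomes 117 − 10q = 0, giving q = 117/10 = 11.7.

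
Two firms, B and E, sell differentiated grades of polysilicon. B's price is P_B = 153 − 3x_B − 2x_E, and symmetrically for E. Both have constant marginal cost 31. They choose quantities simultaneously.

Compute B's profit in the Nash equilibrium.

697.6875

Firm B's profit: π = x_B(153 − 3x_B − 2x_E) − 31x_B.
∂π/∂x_B = 122 − 6x_B − 2x_E = 0 ⇒ x_B = 61/3 − (1/3)x_E.
By symmetry x_E = x_B; substituting into the reaction function, (4/3)x_B = 61/3 and x_B = 15.25.
P_B = 153 − 3·15.25 − 2·15.25 = 76.75.
Profit = (76.75 − 31)·15.25 = 697.6875.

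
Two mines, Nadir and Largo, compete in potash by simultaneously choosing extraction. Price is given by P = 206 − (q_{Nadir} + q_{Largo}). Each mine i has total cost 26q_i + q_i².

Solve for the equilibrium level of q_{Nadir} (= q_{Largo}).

Mine Nadir's profit: π = q_{Nadir}(206 − (q_{Nadir} + q_{Largo})) − 26q_{Nadir} − q_{Nadir}².
∂π/∂q_{Nadir} = 180 − 4q_{Nadir} − q_{Largo} = 0, so q_{Nadir} = 45 − 0.25q_{Largo}.
Setting q_{Nadir} = q_{Largo} in the reaction function: q_{Nadir} = 45 − 0.25q_{Nadir}, so q_{Nadir} = 45 / 1.25 = 36.

36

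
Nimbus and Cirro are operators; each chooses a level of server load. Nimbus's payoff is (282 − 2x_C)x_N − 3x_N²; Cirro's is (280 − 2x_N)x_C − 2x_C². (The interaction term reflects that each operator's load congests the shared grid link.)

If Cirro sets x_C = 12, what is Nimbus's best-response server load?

43

Expanding Nimbus's payoff: 282x_N − 2x_Cx_N − 3x_N².
∂π/∂x_N = 282 − 2x_C − 6x_N = 0, so x_N = 47 − (1/3)x_C.
At x_C = 12: x_N = 47 − (1/3)·12 = 43.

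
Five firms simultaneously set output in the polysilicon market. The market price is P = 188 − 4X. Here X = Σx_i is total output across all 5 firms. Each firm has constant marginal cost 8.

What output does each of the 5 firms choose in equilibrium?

A representative firm's profit is π_i = x_i(188 − 4X) − 8x_i, with X = x_i + Σ_{j≠i} x_j.
First-order condition: 180 − 8x_i − 4Σ_{j≠i} x_j = 0.
With identical firms, set every x_j = x: then 180 − 8x − 16x = 0, i.e. x = 180/24 = 7.5.

7.5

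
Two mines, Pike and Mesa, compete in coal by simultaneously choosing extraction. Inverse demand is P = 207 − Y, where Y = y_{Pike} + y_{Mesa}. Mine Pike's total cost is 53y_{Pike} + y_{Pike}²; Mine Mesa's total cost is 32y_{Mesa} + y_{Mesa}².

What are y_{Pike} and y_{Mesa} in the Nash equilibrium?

Mine Pike's profit: π = y_{Pike}(207 − (y_{Pike} + y_{Mesa})) − 53y_{Pike} − y_{Pike}².
∂π/∂y_{Pike} = 154 − 4y_{Pike} − y_{Mesa} = 0, so y_{Pike} = 38.5 − 0.25y_{Mesa}.
By the same steps for Mesa: y_{Mesa} = 43.75 − 0.25y_{Pike}.
Plugging y_{Mesa} into Pike's best response: y_{Pike} = 38.5 − 0.25(43.75 − 0.25y_{Pike}) ⇒ 0.9375y_{Pike} = 27.5625, so y_{Pike} = 29.4.
Then y_{Mesa} = 43.75 − 0.25·29.4 = 36.4.

29.4, 36.4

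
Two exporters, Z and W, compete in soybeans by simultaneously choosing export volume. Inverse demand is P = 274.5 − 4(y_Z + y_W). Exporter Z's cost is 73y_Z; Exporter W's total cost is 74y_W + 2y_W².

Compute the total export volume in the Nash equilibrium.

Exporter Z's profit: π = y_Z(274.5 − 4(y_Z + y_W)) − 73y_Z.
∂π/∂y_Z = 201.5 − 8y_Z − 4y_W = 0, so y_Z = 25.1875 − 0.5y_W.
For W: ∂π/∂y_W = 200.5 − 12y_W − 4y_Z = 0 ⇒ y_W = 401/24 − (1/3)y_Z.
Plugging y_W into Z's best response: y_Z = 25.1875 − 0.5(401/24 − (1/3)y_Z) ⇒ (5/6)y_Z = 101/6, so y_Z = 20.2.
Then y_W = 401/24 − (1/3)·20.2 = 9.975.
Total export volume: 20.2 + 9.975 = 30.175.

30.175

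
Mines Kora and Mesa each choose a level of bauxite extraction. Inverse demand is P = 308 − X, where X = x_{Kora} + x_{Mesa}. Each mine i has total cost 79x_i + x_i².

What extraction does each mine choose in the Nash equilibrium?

45.8

Mine Kora's profit: π = x_{Kora}(308 − (x_{Kora} + x_{Mesa})) − 79x_{Kora} − x_{Kora}².
∂π/∂x_{Kora} = 229 − 4x_{Kora} − x_{Mesa} = 0, so x_{Kora} = 57.25 − 0.25x_{Mesa}.
The game is symmetric, so in equilibrium x_{Mesa} = x_{Kora}: the reaction function gives 1.25x_{Kora} = 57.25, hence x_{Kora} = 45.8.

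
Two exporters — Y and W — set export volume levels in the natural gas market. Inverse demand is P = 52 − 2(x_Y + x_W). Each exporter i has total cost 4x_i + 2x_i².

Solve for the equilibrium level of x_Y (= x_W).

4.8

Exporter Y's profit: π = x_Y(52 − 2(x_Y + x_W)) − 4x_Y − 2x_Y².
∂π/∂x_Y = 48 − 8x_Y − 2x_W = 0, so x_Y = 6 − 0.25x_W.
Setting x_Y = x_W in the reaction function: x_Y = 6 − 0.25x_Y, so x_Y = 6 / 1.25 = 4.8.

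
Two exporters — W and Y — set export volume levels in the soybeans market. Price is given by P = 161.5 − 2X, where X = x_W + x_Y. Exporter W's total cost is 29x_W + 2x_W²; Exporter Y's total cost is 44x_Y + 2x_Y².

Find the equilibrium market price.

Exporter W's profit: π = x_W(161.5 − 2(x_W + x_Y)) − 29x_W − 2x_W².
∂π/∂x_W = 132.5 − 8x_W − 2x_Y = 0, so x_W = 16.5625 − 0.25x_Y.
By the same steps for Y: x_Y = 14.6875 − 0.25x_W.
Plugging x_Y into W's best response: x_W = 16.5625 − 0.25(14.6875 − 0.25x_W) ⇒ 0.9375x_W = 825/64, so x_W = 13.75.
Then x_Y = 14.6875 − 0.25·13.75 = 11.25.
Equilibrium price: P = 161.5 − 2·25 = 111.5.

111.5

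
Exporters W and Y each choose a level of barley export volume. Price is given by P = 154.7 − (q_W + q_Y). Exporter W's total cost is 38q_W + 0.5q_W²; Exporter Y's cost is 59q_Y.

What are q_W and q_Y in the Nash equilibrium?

Exporter W's profit: π = q_W(154.7 − (q_W + q_Y)) − 38q_W − 0.5q_W².
∂π/∂q_W = 116.7 − 3q_W − q_Y = 0, so q_W = 38.9 − (1/3)q_Y.
For Y: ∂π/∂q_Y = 95.7 − 2q_Y − q_W = 0 ⇒ q_Y = 47.85 − 0.5q_W.
Solving the two reaction functions simultaneously: (1 − (−1/3)(−0.5))q_W = 38.9 − (1/3)·47.85, so (5/6)q_W = 22.95 and q_W = 27.54.
Then q_Y = 47.85 − 0.5·27.54 = 34.08.

27.54, 34.08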